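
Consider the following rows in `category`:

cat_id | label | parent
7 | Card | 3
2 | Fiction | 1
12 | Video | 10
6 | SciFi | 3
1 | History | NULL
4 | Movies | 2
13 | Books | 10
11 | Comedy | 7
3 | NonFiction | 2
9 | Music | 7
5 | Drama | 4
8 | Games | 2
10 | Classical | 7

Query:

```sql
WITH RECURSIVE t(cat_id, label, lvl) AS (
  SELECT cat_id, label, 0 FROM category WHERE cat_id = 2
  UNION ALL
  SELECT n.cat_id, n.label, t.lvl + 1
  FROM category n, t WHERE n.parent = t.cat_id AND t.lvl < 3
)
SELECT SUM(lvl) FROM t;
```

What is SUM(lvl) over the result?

Base: cat_id=2 (Fiction) at lvl 0.
Iteration 1: rows with parent in {2} -> NonFiction (id 3, lvl 1), Movies (id 4, lvl 1), Games (id 8, lvl 1).
Iteration 2: rows with parent in {3,4,8} -> Drama (id 5, lvl 2), SciFi (id 6, lvl 2), Card (id 7, lvl 2).
Iteration 3: rows with parent in {5,6,7} -> Music (id 9, lvl 3), Classical (id 10, lvl 3), Comedy (id 11, lvl 3).
Iteration 4: lvl < 3 fails for all current rows; recursion stops.
SUM(lvl) = 0 + 1 + 1 + 1 + 2 + 2 + 2 + 3 + 3 + 3 = 18.

18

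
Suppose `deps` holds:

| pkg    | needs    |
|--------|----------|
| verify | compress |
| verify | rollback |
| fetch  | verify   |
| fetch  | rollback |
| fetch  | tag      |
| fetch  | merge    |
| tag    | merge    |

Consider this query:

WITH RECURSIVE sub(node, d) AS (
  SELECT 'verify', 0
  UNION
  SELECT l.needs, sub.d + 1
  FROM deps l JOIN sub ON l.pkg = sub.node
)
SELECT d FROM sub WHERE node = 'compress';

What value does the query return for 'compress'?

1

Base: (verify, d=0).
Iteration 1: edges from {verify} -> (compress, d=1), (rollback, d=1).
Iteration 2: no outgoing edges from {compress,rollback}; recursion stops.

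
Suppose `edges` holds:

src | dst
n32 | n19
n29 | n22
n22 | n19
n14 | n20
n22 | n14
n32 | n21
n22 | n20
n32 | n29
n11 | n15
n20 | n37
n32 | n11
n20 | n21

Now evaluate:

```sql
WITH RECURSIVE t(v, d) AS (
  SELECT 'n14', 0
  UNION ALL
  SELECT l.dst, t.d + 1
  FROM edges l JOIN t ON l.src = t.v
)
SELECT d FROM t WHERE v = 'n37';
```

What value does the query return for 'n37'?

2

Base: (n14, d=0).
Iteration 1: edges from {n14} -> (n20, d=1).
Iteration 2: edges from {n20} -> (n21, d=2), (n37, d=2).
Iteration 3: no outgoing edges from {n21,n37}; recursion stops.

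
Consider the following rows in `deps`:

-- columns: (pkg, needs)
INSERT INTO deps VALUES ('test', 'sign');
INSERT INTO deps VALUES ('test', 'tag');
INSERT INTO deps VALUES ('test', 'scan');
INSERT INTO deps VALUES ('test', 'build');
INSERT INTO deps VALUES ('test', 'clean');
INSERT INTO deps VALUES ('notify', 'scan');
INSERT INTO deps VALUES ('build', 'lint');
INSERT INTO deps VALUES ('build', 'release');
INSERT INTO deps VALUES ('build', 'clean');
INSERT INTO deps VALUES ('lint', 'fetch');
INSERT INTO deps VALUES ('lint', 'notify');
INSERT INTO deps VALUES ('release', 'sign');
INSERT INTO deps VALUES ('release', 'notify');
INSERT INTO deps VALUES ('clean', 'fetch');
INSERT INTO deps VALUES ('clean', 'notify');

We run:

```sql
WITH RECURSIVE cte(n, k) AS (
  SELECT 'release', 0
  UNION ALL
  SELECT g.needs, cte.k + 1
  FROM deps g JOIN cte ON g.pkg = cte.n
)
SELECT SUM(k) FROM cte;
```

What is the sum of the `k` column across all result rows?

Base: (release, k=0).
Iteration 1: edges from {release} -> (notify, k=1), (sign, k=1).
Iteration 2: edges from {notify,sign} -> (scan, k=2).
Iteration 3: no outgoing edges from {scan}; recursion stops.
SUM(k) = 0 + 1 + 1 + 2 = 4.

4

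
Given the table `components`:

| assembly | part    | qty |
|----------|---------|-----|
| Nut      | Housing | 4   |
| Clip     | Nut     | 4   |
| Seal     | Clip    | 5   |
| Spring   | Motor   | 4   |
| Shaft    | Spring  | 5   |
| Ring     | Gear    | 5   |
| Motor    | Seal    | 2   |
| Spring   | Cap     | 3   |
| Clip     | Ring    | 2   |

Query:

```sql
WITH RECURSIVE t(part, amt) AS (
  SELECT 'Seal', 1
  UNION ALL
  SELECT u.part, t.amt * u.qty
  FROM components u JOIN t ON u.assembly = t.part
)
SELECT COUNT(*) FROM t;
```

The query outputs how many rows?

Base: (Seal, amt=1).
Iteration 1: components of {Seal} -> Clip = 1*5 = 5.
Iteration 2: components of {Clip} -> Nut = 5*4 = 20, Ring = 5*2 = 10.
Iteration 3: components of {Nut,Ring} -> Gear = 10*5 = 50, Housing = 20*4 = 80.
Iteration 4: no further components; recursion stops.
Total rows emitted: 6.

6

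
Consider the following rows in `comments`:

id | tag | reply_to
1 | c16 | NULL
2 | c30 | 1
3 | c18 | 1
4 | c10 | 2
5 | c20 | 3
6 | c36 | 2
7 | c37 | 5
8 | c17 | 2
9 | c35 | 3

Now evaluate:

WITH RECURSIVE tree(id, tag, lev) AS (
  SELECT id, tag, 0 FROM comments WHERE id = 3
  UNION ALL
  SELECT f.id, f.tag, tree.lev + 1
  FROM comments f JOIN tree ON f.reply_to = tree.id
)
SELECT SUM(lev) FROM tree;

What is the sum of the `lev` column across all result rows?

4

Base: id=3 (c18) at lev 0.
Iteration 1: rows with reply_to in {3} -> c20 (id 5, lev 1), c35 (id 9, lev 1).
Iteration 2: rows with reply_to in {5,9} -> c37 (id 7, lev 2).
Iteration 3: no rows with reply_to in {7}; recursion stops.
SUM(lev) = 0 + 1 + 1 + 2 = 4.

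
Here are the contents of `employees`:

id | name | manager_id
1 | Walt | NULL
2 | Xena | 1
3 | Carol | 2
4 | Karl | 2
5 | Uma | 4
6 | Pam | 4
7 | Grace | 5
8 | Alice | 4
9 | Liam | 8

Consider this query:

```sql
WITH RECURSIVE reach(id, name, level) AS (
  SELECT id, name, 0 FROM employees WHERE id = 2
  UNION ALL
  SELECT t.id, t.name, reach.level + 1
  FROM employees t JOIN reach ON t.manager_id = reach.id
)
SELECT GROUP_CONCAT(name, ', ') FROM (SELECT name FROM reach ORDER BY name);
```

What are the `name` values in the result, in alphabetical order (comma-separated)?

Base: id=2 (Xena) at level 0.
Iteration 1: rows with manager_id in {2} -> Carol (id 3, level 1), Karl (id 4, level 1).
Iteration 2: rows with manager_id in {3,4} -> Uma (id 5, level 2), Pam (id 6, level 2), Alice (id 8, level 2).
Iteration 3: rows with manager_id in {5,6,8} -> Grace (id 7, level 3), Liam (id 9, level 3).
Iteration 4: no rows with manager_id in {7,9}; recursion stops.

Alice, Carol, Grace, Karl, Liam, Pam, Uma, Xena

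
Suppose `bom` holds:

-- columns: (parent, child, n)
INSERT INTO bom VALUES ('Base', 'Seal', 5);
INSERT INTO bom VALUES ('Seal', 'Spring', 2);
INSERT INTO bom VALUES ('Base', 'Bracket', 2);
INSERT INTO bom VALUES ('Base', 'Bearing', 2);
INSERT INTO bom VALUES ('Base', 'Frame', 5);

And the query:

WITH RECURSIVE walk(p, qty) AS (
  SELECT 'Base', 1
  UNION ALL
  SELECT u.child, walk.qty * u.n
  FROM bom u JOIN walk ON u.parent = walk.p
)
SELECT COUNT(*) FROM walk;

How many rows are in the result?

Base: (Base, qty=1).
Iteration 1: components of {Base} -> Bearing = 1*2 = 2, Bracket = 1*2 = 2, Frame = 1*5 = 5, Seal = 1*5 = 5.
Iteration 2: components of {Bearing,Bracket,Frame,Seal} -> Spring = 5*2 = 10.
Iteration 3: no further components; recursion stops.
Total rows emitted: 6.

6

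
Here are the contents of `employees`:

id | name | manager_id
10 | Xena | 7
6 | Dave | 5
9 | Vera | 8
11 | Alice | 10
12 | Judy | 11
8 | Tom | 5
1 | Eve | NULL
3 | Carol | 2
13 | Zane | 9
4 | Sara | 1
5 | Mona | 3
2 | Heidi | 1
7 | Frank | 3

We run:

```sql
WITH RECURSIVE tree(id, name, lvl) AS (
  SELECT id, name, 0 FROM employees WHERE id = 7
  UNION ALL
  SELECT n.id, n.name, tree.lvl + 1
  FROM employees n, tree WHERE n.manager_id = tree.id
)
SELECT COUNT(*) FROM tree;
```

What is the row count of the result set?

4

Base: id=7 (Frank) at lvl 0.
Iteration 1: rows with manager_id in {7} -> Xena (id 10, lvl 1).
Iteration 2: rows with manager_id in {10} -> Alice (id 11, lvl 2).
Iteration 3: rows with manager_id in {11} -> Judy (id 12, lvl 3).
Iteration 4: no rows with manager_id in {12}; recursion stops.
Total rows emitted: 4.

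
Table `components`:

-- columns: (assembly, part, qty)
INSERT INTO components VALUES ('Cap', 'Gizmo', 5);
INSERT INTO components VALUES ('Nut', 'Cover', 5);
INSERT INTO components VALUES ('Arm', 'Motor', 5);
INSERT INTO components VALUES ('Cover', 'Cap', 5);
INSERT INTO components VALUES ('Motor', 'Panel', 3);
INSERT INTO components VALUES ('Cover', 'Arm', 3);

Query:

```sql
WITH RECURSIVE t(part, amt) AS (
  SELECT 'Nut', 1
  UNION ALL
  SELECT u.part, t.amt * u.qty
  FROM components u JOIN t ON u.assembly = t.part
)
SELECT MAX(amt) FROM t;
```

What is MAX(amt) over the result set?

Base: (Nut, amt=1).
Iteration 1: components of {Nut} -> Cover = 1*5 = 5.
Iteration 2: components of {Cover} -> Arm = 5*3 = 15, Cap = 5*5 = 25.
Iteration 3: components of {Arm,Cap} -> Gizmo = 25*5 = 125, Motor = 15*5 = 75.
Iteration 4: components of {Gizmo,Motor} -> Panel = 75*3 = 225.
Iteration 5: no further components; recursion stops.
amt values: 1, 5, 25, 15, 125, 75, 225; the maximum is 225.

225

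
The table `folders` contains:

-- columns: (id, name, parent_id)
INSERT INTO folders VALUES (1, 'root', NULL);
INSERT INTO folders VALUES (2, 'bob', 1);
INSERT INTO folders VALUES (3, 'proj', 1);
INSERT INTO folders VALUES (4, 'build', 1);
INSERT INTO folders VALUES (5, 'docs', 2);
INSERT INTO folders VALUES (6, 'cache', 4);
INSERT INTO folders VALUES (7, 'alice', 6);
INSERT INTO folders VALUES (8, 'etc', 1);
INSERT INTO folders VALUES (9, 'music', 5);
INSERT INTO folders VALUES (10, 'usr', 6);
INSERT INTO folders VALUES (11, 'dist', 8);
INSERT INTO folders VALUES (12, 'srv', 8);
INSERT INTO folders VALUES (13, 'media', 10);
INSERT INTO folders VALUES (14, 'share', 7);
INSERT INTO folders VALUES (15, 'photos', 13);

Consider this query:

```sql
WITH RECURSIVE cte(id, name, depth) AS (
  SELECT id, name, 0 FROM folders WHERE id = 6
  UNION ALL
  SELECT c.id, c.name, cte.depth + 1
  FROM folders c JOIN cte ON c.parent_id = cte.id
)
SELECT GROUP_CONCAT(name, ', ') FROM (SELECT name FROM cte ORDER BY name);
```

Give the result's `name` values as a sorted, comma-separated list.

alice, cache, media, photos, share, usr

Base: id=6 (cache) at depth 0.
Iteration 1: rows with parent_id in {6} -> alice (id 7, depth 1), usr (id 10, depth 1).
Iteration 2: rows with parent_id in {7,10} -> media (id 13, depth 2), share (id 14, depth 2).
Iteration 3: rows with parent_id in {13,14} -> photos (id 15, depth 3).
Iteration 4: no rows with parent_id in {15}; recursion stops.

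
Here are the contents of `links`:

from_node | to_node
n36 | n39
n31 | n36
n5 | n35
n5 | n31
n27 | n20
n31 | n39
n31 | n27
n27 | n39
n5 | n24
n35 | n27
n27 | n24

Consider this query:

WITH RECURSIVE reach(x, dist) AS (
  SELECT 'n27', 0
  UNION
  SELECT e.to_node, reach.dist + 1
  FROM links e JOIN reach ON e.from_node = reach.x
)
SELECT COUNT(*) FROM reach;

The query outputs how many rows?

Base: (n27, dist=0).
Iteration 1: edges from {n27} -> (n20, dist=1), (n24, dist=1), (n39, dist=1).
Iteration 2: no outgoing edges from {n20,n24,n39}; recursion stops.
Total rows emitted: 4.

4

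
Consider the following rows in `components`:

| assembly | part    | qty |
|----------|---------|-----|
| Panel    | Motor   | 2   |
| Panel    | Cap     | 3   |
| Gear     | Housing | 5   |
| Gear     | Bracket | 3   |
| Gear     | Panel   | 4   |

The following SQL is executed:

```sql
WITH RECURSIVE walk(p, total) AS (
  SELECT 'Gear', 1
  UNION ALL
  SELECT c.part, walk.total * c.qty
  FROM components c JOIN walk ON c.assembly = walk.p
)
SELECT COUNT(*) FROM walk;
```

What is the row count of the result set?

Base: (Gear, total=1).
Iteration 1: components of {Gear} -> Bracket = 1*3 = 3, Housing = 1*5 = 5, Panel = 1*4 = 4.
Iteration 2: components of {Bracket,Housing,Panel} -> Cap = 4*3 = 12, Motor = 4*2 = 8.
Iteration 3: no further components; recursion stops.
Total rows emitted: 6.

6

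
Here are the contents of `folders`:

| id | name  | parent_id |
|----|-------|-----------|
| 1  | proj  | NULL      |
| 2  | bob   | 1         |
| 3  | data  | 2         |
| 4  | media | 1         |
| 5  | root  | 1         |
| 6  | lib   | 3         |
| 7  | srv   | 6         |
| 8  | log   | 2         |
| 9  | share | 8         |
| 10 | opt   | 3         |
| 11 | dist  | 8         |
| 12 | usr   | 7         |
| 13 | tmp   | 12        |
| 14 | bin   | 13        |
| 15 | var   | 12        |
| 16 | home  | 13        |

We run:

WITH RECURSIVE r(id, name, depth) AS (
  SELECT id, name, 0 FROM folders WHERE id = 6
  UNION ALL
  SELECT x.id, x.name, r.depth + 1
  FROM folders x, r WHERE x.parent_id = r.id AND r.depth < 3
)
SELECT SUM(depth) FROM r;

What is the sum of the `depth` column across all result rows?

Base: id=6 (lib) at depth 0.
Iteration 1: rows with parent_id in {6} -> srv (id 7, depth 1).
Iteration 2: rows with parent_id in {7} -> usr (id 12, depth 2).
Iteration 3: rows with parent_id in {12} -> tmp (id 13, depth 3), var (id 15, depth 3).
Iteration 4: depth < 3 fails for all current rows; recursion stops.
SUM(depth) = 0 + 1 + 2 + 3 + 3 = 9.

9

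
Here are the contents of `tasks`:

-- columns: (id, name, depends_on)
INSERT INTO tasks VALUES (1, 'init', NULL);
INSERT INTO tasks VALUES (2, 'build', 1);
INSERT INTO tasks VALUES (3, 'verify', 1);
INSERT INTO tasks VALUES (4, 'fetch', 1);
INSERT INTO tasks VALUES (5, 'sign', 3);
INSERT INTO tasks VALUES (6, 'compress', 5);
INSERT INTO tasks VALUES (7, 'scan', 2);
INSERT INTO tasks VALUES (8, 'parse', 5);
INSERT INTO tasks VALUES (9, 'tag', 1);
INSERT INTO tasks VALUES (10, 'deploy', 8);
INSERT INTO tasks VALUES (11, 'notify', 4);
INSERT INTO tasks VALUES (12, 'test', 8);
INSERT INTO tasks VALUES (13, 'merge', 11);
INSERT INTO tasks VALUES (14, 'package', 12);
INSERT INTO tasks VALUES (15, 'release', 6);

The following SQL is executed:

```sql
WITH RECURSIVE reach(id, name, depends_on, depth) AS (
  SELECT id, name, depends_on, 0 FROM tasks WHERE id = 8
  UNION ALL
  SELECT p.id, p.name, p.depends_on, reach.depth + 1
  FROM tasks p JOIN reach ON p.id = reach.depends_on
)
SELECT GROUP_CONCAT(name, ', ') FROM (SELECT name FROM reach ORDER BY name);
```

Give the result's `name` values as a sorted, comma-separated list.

Base: id=8 (parse), depends_on=5, depth 0.
Iteration 1: join on id=5 -> sign (id 5, depends_on=3, depth 1).
Iteration 2: join on id=3 -> verify (id 3, depends_on=1, depth 2).
Iteration 3: join on id=1 -> init (id 1, depends_on=NULL, depth 3).
Iteration 4: depends_on is NULL; no match; recursion stops.

init, parse, sign, verify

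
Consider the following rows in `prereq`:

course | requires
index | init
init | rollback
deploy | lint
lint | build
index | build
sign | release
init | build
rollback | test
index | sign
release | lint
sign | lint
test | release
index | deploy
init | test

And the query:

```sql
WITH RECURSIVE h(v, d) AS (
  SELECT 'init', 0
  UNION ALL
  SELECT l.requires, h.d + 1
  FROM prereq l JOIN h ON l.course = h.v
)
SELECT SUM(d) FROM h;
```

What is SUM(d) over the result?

26

Base: (init, d=0).
Iteration 1: edges from {init} -> (build, d=1), (rollback, d=1), (test, d=1).
Iteration 2: edges from {build,rollback,test} -> (release, d=2), (test, d=2).
Iteration 3: edges from {release,test} -> (lint, d=3), (release, d=3).
Iteration 4: edges from {lint,release} -> (build, d=4), (lint, d=4).
Iteration 5: edges from {build,lint} -> (build, d=5).
Iteration 6: no outgoing edges from {build}; recursion stops.
SUM(d) = 0 + 1 + 1 + 1 + 2 + 2 + 3 + 3 + 4 + 4 + 5 = 26.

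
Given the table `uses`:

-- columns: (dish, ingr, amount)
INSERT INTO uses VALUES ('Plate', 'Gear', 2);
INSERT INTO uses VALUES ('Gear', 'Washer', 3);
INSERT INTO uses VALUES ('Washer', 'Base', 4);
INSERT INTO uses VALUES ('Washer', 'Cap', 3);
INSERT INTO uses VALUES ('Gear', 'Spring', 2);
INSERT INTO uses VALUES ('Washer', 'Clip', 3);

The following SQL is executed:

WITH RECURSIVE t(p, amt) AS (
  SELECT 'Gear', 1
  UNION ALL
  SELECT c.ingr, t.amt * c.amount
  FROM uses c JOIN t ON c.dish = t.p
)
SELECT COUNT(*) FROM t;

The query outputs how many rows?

6

Base: (Gear, amt=1).
Iteration 1: components of {Gear} -> Spring = 1*2 = 2, Washer = 1*3 = 3.
Iteration 2: components of {Spring,Washer} -> Base = 3*4 = 12, Cap = 3*3 = 9, Clip = 3*3 = 9.
Iteration 3: no further components; recursion stops.
Total rows emitted: 6.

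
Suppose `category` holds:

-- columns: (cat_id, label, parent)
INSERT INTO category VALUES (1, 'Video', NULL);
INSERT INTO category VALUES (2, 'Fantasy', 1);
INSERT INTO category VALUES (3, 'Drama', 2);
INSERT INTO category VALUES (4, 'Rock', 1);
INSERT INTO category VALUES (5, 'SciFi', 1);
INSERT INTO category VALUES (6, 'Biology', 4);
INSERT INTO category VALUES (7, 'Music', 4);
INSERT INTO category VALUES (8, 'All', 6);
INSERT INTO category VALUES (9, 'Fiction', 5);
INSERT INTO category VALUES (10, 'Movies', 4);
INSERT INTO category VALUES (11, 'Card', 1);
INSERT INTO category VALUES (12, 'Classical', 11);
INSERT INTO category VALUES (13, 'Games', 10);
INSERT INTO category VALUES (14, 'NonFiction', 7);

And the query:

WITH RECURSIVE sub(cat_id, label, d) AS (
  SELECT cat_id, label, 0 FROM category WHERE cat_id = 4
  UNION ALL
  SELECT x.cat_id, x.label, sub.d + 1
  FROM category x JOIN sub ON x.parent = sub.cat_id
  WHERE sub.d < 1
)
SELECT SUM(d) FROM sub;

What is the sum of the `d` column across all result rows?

3

Base: cat_id=4 (Rock) at d 0.
Iteration 1: rows with parent in {4} -> Biology (id 6, d 1), Music (id 7, d 1), Movies (id 10, d 1).
Iteration 2: d < 1 fails for all current rows; recursion stops.
SUM(d) = 0 + 1 + 1 + 1 = 3.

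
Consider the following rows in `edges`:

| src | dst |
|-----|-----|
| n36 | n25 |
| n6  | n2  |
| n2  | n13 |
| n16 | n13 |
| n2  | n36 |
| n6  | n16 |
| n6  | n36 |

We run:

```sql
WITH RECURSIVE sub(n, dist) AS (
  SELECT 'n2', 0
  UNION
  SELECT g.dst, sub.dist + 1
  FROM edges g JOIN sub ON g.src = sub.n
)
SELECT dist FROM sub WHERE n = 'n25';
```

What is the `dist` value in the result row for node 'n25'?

2

Base: (n2, dist=0).
Iteration 1: edges from {n2} -> (n13, dist=1), (n36, dist=1).
Iteration 2: edges from {n13,n36} -> (n25, dist=2).
Iteration 3: no outgoing edges from {n25}; recursion stops.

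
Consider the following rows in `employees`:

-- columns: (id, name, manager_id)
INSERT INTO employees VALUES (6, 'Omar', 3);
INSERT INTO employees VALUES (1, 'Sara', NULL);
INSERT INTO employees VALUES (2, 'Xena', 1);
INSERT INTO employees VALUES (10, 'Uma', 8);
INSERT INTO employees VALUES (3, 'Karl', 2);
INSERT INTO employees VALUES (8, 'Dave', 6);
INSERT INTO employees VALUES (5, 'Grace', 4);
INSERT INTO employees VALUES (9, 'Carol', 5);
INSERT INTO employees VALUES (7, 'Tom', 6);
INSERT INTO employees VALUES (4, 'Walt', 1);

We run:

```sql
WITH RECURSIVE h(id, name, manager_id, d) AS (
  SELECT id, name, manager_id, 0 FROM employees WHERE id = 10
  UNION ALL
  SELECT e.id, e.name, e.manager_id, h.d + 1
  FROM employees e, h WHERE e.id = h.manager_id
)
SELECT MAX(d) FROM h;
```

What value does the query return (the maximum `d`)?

5

Base: id=10 (Uma), manager_id=8, d 0.
Iteration 1: join on id=8 -> Dave (id 8, manager_id=6, d 1).
Iteration 2: join on id=6 -> Omar (id 6, manager_id=3, d 2).
Iteration 3: join on id=3 -> Karl (id 3, manager_id=2, d 3).
Iteration 4: join on id=2 -> Xena (id 2, manager_id=1, d 4).
Iteration 5: join on id=1 -> Sara (id 1, manager_id=NULL, d 5).
Iteration 6: manager_id is NULL; no match; recursion stops.
d values: 0, 1, 2, 3, 4, 5; the maximum is 5.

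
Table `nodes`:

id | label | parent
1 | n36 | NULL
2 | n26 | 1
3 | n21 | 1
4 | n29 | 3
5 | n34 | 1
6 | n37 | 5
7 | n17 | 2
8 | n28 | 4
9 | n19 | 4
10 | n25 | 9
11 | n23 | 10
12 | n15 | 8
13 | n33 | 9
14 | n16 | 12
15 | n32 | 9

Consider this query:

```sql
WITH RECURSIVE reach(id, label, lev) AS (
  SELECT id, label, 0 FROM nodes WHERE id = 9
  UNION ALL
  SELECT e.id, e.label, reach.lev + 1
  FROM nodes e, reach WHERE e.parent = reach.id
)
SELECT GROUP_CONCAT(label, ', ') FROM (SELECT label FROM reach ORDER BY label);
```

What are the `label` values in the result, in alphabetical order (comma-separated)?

n19, n23, n25, n32, n33

Base: id=9 (n19) at lev 0.
Iteration 1: rows with parent in {9} -> n25 (id 10, lev 1), n33 (id 13, lev 1), n32 (id 15, lev 1).
Iteration 2: rows with parent in {10,13,15} -> n23 (id 11, lev 2).
Iteration 3: no rows with parent in {11}; recursion stops.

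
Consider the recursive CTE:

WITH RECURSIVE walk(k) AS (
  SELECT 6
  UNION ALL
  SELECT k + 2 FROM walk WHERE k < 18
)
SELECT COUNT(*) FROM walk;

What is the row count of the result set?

Base: k=6.
Iteration 1: 6 < 18 holds -> k = 6 + 2 = 8.
Iteration 2: 8 < 18 holds -> k = 8 + 2 = 10.
Iteration 3: 10 < 18 holds -> k = 10 + 2 = 12.
Iteration 4: 12 < 18 holds -> k = 12 + 2 = 14.
Iteration 5: 14 < 18 holds -> k = 14 + 2 = 16.
Iteration 6: 16 < 18 holds -> k = 16 + 2 = 18.
Iteration 7: 18 < 18 fails; recursion stops.
Total rows emitted: 7.

7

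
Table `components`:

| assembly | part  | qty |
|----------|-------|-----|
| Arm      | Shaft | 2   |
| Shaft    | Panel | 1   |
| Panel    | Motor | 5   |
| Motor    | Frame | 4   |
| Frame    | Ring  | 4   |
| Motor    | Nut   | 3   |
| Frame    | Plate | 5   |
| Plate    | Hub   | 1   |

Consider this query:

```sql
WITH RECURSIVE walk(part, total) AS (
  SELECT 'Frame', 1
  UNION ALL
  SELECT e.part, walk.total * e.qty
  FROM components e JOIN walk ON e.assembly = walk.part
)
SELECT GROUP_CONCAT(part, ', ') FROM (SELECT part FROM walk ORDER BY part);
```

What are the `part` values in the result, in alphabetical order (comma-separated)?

Base: (Frame, total=1).
Iteration 1: components of {Frame} -> Plate = 1*5 = 5, Ring = 1*4 = 4.
Iteration 2: components of {Plate,Ring} -> Hub = 5*1 = 5.
Iteration 3: no further components; recursion stops.

Frame, Hub, Plate, Ring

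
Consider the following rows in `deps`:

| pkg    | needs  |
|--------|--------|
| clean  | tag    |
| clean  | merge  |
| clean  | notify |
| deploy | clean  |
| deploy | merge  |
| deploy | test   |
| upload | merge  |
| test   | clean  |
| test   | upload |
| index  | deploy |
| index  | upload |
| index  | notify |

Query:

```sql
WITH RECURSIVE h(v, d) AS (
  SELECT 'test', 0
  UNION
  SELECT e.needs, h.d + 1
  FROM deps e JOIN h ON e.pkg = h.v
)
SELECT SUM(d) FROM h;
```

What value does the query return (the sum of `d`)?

Base: (test, d=0).
Iteration 1: edges from {test} -> (clean, d=1), (upload, d=1).
Iteration 2: edges from {clean,upload} -> (merge, d=2), (notify, d=2), (tag, d=2). [UNION drops 1 duplicate row(s)]
Iteration 3: no outgoing edges from {merge,notify,tag}; recursion stops.
SUM(d) = 0 + 1 + 1 + 2 + 2 + 2 = 8.

8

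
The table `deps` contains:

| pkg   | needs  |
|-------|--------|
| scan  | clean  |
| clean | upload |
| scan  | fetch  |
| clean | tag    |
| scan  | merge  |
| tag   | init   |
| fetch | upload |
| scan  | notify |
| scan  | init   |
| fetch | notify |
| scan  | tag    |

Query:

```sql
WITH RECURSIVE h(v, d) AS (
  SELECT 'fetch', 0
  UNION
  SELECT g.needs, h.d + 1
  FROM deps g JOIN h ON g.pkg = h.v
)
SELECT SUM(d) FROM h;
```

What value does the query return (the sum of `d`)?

Base: (fetch, d=0).
Iteration 1: edges from {fetch} -> (notify, d=1), (upload, d=1).
Iteration 2: no outgoing edges from {notify,upload}; recursion stops.
SUM(d) = 0 + 1 + 1 = 2.

2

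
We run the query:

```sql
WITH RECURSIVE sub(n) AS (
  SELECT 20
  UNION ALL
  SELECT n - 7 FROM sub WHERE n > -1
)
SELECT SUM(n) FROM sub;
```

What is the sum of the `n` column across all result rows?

Base: n=20.
Iteration 1: 20 > -1 holds -> n = 20 - 7 = 13.
Iteration 2: 13 > -1 holds -> n = 13 - 7 = 6.
Iteration 3: 6 > -1 holds -> n = 6 - 7 = -1.
Iteration 4: -1 > -1 fails; recursion stops.
SUM(n) = 20 + 13 + 6 + -1 = 38.

38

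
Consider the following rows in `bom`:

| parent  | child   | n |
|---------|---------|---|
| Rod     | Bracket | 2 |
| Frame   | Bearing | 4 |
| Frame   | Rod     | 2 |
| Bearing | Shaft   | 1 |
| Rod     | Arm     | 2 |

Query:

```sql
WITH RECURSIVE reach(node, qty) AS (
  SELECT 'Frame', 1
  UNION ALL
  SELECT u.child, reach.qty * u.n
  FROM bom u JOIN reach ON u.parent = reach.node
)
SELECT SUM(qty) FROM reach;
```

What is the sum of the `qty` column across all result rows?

Base: (Frame, qty=1).
Iteration 1: components of {Frame} -> Bearing = 1*4 = 4, Rod = 1*2 = 2.
Iteration 2: components of {Bearing,Rod} -> Arm = 2*2 = 4, Bracket = 2*2 = 4, Shaft = 4*1 = 4.
Iteration 3: no further components; recursion stops.
SUM(qty) = 1 + 2 + 4 + 4 + 4 + 4 = 19.

19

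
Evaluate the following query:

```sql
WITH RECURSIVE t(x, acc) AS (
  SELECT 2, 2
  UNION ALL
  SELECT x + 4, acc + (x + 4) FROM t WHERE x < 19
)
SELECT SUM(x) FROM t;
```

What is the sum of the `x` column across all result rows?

72

Base: x=2, acc=2.
Iteration 1: 2 < 19 holds -> x = 2 + 4 = 6, acc = 2 + 6 = 8.
Iteration 2: 6 < 19 holds -> x = 6 + 4 = 10, acc = 8 + 10 = 18.
Iteration 3: 10 < 19 holds -> x = 10 + 4 = 14, acc = 18 + 14 = 32.
Iteration 4: 14 < 19 holds -> x = 14 + 4 = 18, acc = 32 + 18 = 50.
Iteration 5: 18 < 19 holds -> x = 18 + 4 = 22, acc = 50 + 22 = 72.
Iteration 6: 22 < 19 fails; recursion stops.
SUM(x) = 2 + 6 + 10 + 14 + 18 + 22 = 72.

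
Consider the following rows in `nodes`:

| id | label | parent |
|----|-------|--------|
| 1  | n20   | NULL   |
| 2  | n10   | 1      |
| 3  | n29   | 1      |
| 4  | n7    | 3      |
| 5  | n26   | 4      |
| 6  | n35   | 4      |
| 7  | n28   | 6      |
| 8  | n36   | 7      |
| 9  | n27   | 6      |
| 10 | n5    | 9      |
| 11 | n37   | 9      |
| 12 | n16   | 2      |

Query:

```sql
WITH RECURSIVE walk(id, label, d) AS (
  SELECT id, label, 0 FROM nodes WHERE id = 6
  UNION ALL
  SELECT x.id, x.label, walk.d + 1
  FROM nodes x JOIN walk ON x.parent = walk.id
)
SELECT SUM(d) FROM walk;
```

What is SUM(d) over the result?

8

Base: id=6 (n35) at d 0.
Iteration 1: rows with parent in {6} -> n28 (id 7, d 1), n27 (id 9, d 1).
Iteration 2: rows with parent in {7,9} -> n36 (id 8, d 2), n5 (id 10, d 2), n37 (id 11, d 2).
Iteration 3: no rows with parent in {8,10,11}; recursion stops.
SUM(d) = 0 + 1 + 1 + 2 + 2 + 2 = 8.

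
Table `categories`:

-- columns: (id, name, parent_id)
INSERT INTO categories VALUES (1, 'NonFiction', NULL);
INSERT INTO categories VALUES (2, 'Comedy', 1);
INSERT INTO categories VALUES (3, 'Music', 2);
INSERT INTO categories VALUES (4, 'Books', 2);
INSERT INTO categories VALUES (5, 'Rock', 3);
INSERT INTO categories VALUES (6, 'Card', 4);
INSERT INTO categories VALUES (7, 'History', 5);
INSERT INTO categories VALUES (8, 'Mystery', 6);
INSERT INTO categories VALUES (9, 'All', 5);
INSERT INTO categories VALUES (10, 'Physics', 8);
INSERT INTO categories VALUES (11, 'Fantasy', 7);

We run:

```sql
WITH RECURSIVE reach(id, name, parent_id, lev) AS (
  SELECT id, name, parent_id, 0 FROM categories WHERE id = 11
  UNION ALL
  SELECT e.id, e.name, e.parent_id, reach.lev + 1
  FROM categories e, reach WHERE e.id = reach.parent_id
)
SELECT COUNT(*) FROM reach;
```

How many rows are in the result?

6

Base: id=11 (Fantasy), parent_id=7, lev 0.
Iteration 1: join on id=7 -> History (id 7, parent_id=5, lev 1).
Iteration 2: join on id=5 -> Rock (id 5, parent_id=3, lev 2).
Iteration 3: join on id=3 -> Music (id 3, parent_id=2, lev 3).
Iteration 4: join on id=2 -> Comedy (id 2, parent_id=1, lev 4).
Iteration 5: join on id=1 -> NonFiction (id 1, parent_id=NULL, lev 5).
Iteration 6: parent_id is NULL; no match; recursion stops.
Total rows emitted: 6.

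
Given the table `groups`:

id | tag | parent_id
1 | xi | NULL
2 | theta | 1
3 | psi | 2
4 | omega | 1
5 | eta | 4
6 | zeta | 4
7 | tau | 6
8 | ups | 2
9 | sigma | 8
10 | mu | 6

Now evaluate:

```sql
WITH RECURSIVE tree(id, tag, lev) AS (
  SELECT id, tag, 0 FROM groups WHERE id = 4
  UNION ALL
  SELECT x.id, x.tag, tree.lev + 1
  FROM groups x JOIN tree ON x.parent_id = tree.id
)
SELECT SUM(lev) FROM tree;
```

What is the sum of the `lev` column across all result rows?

Base: id=4 (omega) at lev 0.
Iteration 1: rows with parent_id in {4} -> eta (id 5, lev 1), zeta (id 6, lev 1).
Iteration 2: rows with parent_id in {5,6} -> tau (id 7, lev 2), mu (id 10, lev 2).
Iteration 3: no rows with parent_id in {7,10}; recursion stops.
SUM(lev) = 0 + 1 + 1 + 2 + 2 = 6.

6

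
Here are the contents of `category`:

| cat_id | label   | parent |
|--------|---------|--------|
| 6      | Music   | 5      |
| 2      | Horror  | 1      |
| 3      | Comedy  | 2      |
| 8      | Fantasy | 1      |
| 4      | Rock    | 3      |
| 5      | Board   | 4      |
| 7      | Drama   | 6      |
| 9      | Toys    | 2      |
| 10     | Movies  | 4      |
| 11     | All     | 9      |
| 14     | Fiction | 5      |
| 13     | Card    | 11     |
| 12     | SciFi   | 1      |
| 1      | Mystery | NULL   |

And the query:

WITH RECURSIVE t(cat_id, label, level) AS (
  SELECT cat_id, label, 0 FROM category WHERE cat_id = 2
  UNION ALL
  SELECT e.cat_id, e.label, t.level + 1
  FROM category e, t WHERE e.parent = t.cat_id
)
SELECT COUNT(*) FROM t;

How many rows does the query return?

11

Base: cat_id=2 (Horror) at level 0.
Iteration 1: rows with parent in {2} -> Comedy (id 3, level 1), Toys (id 9, level 1).
Iteration 2: rows with parent in {3,9} -> Rock (id 4, level 2), All (id 11, level 2).
Iteration 3: rows with parent in {4,11} -> Board (id 5, level 3), Movies (id 10, level 3), Card (id 13, level 3).
Iteration 4: rows with parent in {5,10,13} -> Music (id 6, level 4), Fiction (id 14, level 4).
Iteration 5: rows with parent in {6,14} -> Drama (id 7, level 5).
Iteration 6: no rows with parent in {7}; recursion stops.
Total rows emitted: 11.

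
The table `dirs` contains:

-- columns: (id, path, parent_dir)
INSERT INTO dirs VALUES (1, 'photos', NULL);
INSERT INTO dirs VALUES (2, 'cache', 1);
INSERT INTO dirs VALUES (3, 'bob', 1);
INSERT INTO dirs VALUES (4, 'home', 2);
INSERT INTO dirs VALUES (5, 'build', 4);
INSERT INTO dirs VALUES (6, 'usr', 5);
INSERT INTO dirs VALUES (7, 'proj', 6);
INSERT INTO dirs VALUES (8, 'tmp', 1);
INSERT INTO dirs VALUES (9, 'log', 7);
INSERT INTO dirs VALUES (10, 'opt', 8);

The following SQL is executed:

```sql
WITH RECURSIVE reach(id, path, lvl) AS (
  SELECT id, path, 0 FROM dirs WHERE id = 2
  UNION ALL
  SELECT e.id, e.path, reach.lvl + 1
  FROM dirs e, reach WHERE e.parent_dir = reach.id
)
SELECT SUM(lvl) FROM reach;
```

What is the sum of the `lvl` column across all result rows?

Base: id=2 (cache) at lvl 0.
Iteration 1: rows with parent_dir in {2} -> home (id 4, lvl 1).
Iteration 2: rows with parent_dir in {4} -> build (id 5, lvl 2).
Iteration 3: rows with parent_dir in {5} -> usr (id 6, lvl 3).
Iteration 4: rows with parent_dir in {6} -> proj (id 7, lvl 4).
Iteration 5: rows with parent_dir in {7} -> log (id 9, lvl 5).
Iteration 6: no rows with parent_dir in {9}; recursion stops.
SUM(lvl) = 0 + 1 + 2 + 3 + 4 + 5 = 15.

15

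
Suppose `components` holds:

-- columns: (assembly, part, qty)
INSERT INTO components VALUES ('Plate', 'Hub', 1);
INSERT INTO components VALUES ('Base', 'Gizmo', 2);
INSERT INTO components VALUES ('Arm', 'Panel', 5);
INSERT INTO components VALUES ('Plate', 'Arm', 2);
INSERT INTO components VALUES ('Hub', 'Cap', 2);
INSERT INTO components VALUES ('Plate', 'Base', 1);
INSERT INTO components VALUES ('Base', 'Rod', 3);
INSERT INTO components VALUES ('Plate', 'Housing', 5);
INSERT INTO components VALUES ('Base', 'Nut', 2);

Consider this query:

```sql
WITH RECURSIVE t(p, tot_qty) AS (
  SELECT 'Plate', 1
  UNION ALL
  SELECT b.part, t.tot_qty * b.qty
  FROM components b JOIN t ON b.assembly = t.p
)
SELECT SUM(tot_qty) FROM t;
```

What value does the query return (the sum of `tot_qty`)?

29

Base: (Plate, tot_qty=1).
Iteration 1: components of {Plate} -> Arm = 1*2 = 2, Base = 1*1 = 1, Housing = 1*5 = 5, Hub = 1*1 = 1.
Iteration 2: components of {Arm,Base,Housing,Hub} -> Cap = 1*2 = 2, Gizmo = 1*2 = 2, Nut = 1*2 = 2, Panel = 2*5 = 10, Rod = 1*3 = 3.
Iteration 3: no further components; recursion stops.
SUM(tot_qty) = 1 + 1 + 1 + 2 + 5 + 2 + 3 + 2 + 2 + 10 = 29.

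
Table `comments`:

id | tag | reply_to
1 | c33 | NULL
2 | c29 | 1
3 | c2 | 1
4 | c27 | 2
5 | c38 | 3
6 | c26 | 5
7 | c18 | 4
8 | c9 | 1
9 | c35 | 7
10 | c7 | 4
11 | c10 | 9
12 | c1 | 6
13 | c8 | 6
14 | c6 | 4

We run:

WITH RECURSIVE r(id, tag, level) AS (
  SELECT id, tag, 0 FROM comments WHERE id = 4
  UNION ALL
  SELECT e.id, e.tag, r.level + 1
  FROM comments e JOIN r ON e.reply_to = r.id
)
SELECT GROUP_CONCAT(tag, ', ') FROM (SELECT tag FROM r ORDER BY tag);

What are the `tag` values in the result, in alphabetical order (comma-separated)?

Base: id=4 (c27) at level 0.
Iteration 1: rows with reply_to in {4} -> c18 (id 7, level 1), c7 (id 10, level 1), c6 (id 14, level 1).
Iteration 2: rows with reply_to in {7,10,14} -> c35 (id 9, level 2).
Iteration 3: rows with reply_to in {9} -> c10 (id 11, level 3).
Iteration 4: no rows with reply_to in {11}; recursion stops.

c10, c18, c27, c35, c6, c7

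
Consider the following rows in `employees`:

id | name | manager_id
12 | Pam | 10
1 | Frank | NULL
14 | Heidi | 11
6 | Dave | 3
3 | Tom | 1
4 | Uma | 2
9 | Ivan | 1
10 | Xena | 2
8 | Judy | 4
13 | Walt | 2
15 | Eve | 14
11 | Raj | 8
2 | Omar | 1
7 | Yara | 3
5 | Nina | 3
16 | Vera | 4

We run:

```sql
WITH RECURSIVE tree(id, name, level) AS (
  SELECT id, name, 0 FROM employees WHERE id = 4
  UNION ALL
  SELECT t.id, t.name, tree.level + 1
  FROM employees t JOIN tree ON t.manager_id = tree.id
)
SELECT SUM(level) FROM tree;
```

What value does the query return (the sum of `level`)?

Base: id=4 (Uma) at level 0.
Iteration 1: rows with manager_id in {4} -> Judy (id 8, level 1), Vera (id 16, level 1).
Iteration 2: rows with manager_id in {8,16} -> Raj (id 11, level 2).
Iteration 3: rows with manager_id in {11} -> Heidi (id 14, level 3).
Iteration 4: rows with manager_id in {14} -> Eve (id 15, level 4).
Iteration 5: no rows with manager_id in {15}; recursion stops.
SUM(level) = 0 + 1 + 1 + 2 + 3 + 4 = 11.

11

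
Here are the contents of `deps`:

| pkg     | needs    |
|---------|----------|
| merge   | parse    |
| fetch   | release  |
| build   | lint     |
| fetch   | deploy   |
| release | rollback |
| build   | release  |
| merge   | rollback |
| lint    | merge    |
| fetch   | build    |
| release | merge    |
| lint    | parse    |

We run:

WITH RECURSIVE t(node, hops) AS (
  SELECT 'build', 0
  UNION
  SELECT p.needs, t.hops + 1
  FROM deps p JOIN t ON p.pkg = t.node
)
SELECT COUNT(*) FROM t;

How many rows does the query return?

Base: (build, hops=0).
Iteration 1: edges from {build} -> (lint, hops=1), (release, hops=1).
Iteration 2: edges from {lint,release} -> (merge, hops=2), (parse, hops=2), (rollback, hops=2). [UNION drops 1 duplicate row(s)]
Iteration 3: edges from {merge,parse,rollback} -> (parse, hops=3), (rollback, hops=3).
Iteration 4: no outgoing edges from {parse,rollback}; recursion stops.
Total rows emitted: 8.

8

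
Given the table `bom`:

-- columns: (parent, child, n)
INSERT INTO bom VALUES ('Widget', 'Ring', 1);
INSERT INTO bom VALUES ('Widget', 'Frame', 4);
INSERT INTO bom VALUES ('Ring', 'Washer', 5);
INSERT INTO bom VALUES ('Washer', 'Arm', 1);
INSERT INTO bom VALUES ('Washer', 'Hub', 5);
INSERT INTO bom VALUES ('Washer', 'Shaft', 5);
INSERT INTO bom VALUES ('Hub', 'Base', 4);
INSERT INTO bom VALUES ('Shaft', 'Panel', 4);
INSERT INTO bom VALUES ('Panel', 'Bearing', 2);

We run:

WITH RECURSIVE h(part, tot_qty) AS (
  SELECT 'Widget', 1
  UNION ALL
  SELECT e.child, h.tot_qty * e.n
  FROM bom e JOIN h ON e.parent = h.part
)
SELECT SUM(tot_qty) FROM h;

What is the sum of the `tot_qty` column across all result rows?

Base: (Widget, tot_qty=1).
Iteration 1: components of {Widget} -> Frame = 1*4 = 4, Ring = 1*1 = 1.
Iteration 2: components of {Frame,Ring} -> Washer = 1*5 = 5.
Iteration 3: components of {Washer} -> Arm = 5*1 = 5, Hub = 5*5 = 25, Shaft = 5*5 = 25.
Iteration 4: components of {Arm,Hub,Shaft} -> Base = 25*4 = 100, Panel = 25*4 = 100.
Iteration 5: components of {Base,Panel} -> Bearing = 100*2 = 200.
Iteration 6: no further components; recursion stops.
SUM(tot_qty) = 1 + 1 + 4 + 5 + 5 + 25 + 25 + 100 + 100 + 200 = 466.

466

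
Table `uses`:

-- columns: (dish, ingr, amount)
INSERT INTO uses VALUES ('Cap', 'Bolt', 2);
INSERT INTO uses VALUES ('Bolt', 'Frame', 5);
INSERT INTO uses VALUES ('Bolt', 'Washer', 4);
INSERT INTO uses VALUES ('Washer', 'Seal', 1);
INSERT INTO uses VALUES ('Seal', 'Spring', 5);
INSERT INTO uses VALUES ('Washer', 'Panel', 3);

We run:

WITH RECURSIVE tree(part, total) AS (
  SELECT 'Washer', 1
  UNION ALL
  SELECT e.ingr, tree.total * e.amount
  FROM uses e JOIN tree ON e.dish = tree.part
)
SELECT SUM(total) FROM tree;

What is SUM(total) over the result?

10

Base: (Washer, total=1).
Iteration 1: components of {Washer} -> Panel = 1*3 = 3, Seal = 1*1 = 1.
Iteration 2: components of {Panel,Seal} -> Spring = 1*5 = 5.
Iteration 3: no further components; recursion stops.
SUM(total) = 1 + 1 + 3 + 5 = 10.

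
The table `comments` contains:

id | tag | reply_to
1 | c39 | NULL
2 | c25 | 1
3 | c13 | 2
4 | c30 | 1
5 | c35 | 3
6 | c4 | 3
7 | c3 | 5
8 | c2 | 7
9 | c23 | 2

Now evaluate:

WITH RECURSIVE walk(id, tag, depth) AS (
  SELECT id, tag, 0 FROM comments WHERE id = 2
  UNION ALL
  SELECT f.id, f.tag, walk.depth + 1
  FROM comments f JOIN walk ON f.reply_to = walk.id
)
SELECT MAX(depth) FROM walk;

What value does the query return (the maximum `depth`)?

4

Base: id=2 (c25) at depth 0.
Iteration 1: rows with reply_to in {2} -> c13 (id 3, depth 1), c23 (id 9, depth 1).
Iteration 2: rows with reply_to in {3,9} -> c35 (id 5, depth 2), c4 (id 6, depth 2).
Iteration 3: rows with reply_to in {5,6} -> c3 (id 7, depth 3).
Iteration 4: rows with reply_to in {7} -> c2 (id 8, depth 4).
Iteration 5: no rows with reply_to in {8}; recursion stops.
depth values: 0, 1, 1, 2, 2, 3, 4; the maximum is 4.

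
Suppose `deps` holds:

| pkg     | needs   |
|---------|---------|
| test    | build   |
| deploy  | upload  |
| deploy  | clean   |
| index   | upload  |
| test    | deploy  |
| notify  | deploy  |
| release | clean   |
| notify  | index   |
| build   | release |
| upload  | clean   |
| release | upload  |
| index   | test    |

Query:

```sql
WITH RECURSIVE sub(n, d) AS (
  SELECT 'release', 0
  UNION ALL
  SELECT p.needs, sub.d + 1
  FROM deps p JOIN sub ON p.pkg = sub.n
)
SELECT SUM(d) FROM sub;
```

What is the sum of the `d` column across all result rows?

Base: (release, d=0).
Iteration 1: edges from {release} -> (clean, d=1), (upload, d=1).
Iteration 2: edges from {clean,upload} -> (clean, d=2).
Iteration 3: no outgoing edges from {clean}; recursion stops.
SUM(d) = 0 + 1 + 1 + 2 = 4.

4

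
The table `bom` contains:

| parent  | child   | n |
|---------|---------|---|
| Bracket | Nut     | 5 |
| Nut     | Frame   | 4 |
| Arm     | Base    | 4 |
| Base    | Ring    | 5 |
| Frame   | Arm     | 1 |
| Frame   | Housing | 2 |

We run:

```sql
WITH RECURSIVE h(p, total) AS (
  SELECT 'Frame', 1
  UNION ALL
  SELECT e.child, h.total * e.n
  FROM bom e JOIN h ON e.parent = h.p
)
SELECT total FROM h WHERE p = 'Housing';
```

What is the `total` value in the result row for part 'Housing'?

Base: (Frame, total=1).
Iteration 1: components of {Frame} -> Arm = 1*1 = 1, Housing = 1*2 = 2.
Iteration 2: components of {Arm,Housing} -> Base = 1*4 = 4.
Iteration 3: components of {Base} -> Ring = 4*5 = 20.
Iteration 4: no further components; recursion stops.

2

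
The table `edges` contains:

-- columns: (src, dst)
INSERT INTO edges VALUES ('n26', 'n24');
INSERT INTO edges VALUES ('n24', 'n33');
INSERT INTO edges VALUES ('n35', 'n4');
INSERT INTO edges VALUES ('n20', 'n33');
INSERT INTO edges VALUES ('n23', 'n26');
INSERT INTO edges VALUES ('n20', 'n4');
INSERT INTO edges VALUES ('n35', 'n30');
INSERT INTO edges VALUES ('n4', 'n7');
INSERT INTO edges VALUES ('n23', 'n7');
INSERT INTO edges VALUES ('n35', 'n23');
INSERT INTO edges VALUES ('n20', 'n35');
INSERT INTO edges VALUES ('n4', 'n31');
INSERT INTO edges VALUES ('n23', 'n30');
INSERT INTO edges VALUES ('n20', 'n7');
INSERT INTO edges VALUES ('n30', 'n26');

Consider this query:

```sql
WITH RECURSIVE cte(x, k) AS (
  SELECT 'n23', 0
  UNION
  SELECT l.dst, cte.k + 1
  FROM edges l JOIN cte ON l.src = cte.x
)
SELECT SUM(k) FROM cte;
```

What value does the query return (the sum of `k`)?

17

Base: (n23, k=0).
Iteration 1: edges from {n23} -> (n26, k=1), (n30, k=1), (n7, k=1).
Iteration 2: edges from {n26,n30,n7} -> (n24, k=2), (n26, k=2).
Iteration 3: edges from {n24,n26} -> (n24, k=3), (n33, k=3).
Iteration 4: edges from {n24,n33} -> (n33, k=4).
Iteration 5: no outgoing edges from {n33}; recursion stops.
SUM(k) = 0 + 1 + 1 + 1 + 2 + 2 + 3 + 3 + 4 = 17.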